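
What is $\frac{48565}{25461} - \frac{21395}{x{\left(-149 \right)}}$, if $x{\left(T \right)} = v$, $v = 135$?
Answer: $- \frac{442948}{2829} \approx -156.57$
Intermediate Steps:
$x{\left(T \right)} = 135$
$\frac{48565}{25461} - \frac{21395}{x{\left(-149 \right)}} = \frac{48565}{25461} - \frac{21395}{135} = 48565 \cdot \frac{1}{25461} - \frac{4279}{27} = \frac{48565}{25461} - \frac{4279}{27} = - \frac{442948}{2829}$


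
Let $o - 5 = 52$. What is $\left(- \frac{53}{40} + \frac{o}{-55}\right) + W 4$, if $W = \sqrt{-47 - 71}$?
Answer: $- \frac{1039}{440} + 4 i \sqrt{118} \approx -2.3614 + 43.451 i$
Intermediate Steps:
$o = 57$ ($o = 5 + 52 = 57$)
$W = i \sqrt{118}$ ($W = \sqrt{-118} = i \sqrt{118} \approx 10.863 i$)
$\left(- \frac{53}{40} + \frac{o}{-55}\right) + W 4 = \left(- \frac{53}{40} + \frac{57}{-55}\right) + i \sqrt{118} \cdot 4 = \left(\left(-53\right) \frac{1}{40} + 57 \left(- \frac{1}{55}\right)\right) + 4 i \sqrt{118} = \left(- \frac{53}{40} - \frac{57}{55}\right) + 4 i \sqrt{118} = - \frac{1039}{440} + 4 i \sqrt{118}$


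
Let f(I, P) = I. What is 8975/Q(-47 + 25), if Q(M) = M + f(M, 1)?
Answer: -8975/44 ≈ -203.98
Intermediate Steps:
Q(M) = 2*M (Q(M) = M + M = 2*M)
8975/Q(-47 + 25) = 8975/((2*(-47 + 25))) = 8975/((2*(-22))) = 8975/(-44) = 8975*(-1/44) = -8975/44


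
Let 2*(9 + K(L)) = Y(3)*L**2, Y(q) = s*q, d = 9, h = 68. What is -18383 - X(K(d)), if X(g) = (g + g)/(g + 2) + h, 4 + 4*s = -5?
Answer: -41390111/2243 ≈ -18453.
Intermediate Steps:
s = -9/4 (s = -1 + (1/4)*(-5) = -1 - 5/4 = -9/4 ≈ -2.2500)
Y(q) = -9*q/4
K(L) = -9 - 27*L**2/8 (K(L) = -9 + ((-9/4*3)*L**2)/2 = -9 + (-27*L**2/4)/2 = -9 - 27*L**2/8)
X(g) = 68 + 2*g/(2 + g) (X(g) = (g + g)/(g + 2) + 68 = (2*g)/(2 + g) + 68 = 2*g/(2 + g) + 68 = 68 + 2*g/(2 + g))
-18383 - X(K(d)) = -18383 - 2*(68 + 35*(-9 - 27/8*9**2))/(2 + (-9 - 27/8*9**2)) = -18383 - 2*(68 + 35*(-9 - 27/8*81))/(2 + (-9 - 27/8*81)) = -18383 - 2*(68 + 35*(-9 - 2187/8))/(2 + (-9 - 2187/8)) = -18383 - 2*(68 + 35*(-2259/8))/(2 - 2259/8) = -18383 - 2*(68 - 79065/8)/(-2243/8) = -18383 - 2*(-8)*(-78521)/(2243*8) = -18383 - 1*157042/2243 = -18383 - 157042/2243 = -41390111/2243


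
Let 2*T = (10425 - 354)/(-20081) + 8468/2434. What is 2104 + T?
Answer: 102910298563/48877154 ≈ 2105.5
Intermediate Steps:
T = 72766547/48877154 (T = ((10425 - 354)/(-20081) + 8468/2434)/2 = (10071*(-1/20081) + 8468*(1/2434))/2 = (-10071/20081 + 4234/1217)/2 = (½)*(72766547/24438577) = 72766547/48877154 ≈ 1.4888)
2104 + T = 2104 + 72766547/48877154 = 102910298563/48877154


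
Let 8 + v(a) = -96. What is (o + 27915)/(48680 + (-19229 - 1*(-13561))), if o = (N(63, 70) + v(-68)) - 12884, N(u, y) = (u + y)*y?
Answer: 24237/43012 ≈ 0.56349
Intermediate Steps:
N(u, y) = y*(u + y)
v(a) = -104 (v(a) = -8 - 96 = -104)
o = -3678 (o = (70*(63 + 70) - 104) - 12884 = (70*133 - 104) - 12884 = (9310 - 104) - 12884 = 9206 - 12884 = -3678)
(o + 27915)/(48680 + (-19229 - 1*(-13561))) = (-3678 + 27915)/(48680 + (-19229 - 1*(-13561))) = 24237/(48680 + (-19229 + 13561)) = 24237/(48680 - 5668) = 24237/43012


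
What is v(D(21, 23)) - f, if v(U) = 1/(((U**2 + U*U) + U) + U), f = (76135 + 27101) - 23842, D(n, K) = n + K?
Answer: -314400239/3960 ≈ -79394.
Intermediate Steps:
D(n, K) = K + n
f = 79394 (f = 103236 - 23842 = 79394)
v(U) = 1/(2*U + 2*U**2) (v(U) = 1/(((U**2 + U**2) + U) + U) = 1/((2*U**2 + U) + U) = 1/((U + 2*U**2) + U) = 1/(2*U + 2*U**2))
v(D(21, 23)) - f = 1/(2*(23 + 21)*(1 + (23 + 21))) - 1*79394 = (1/2)/(44*(1 + 44)) - 79394 = (1/2)*(1/44)/45 - 79394 = (1/2)*(1/44)*(1/45) - 79394 = 1/3960 - 79394 = -314400239/3960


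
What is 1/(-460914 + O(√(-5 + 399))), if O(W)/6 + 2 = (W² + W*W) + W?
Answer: -76033/34686100170 - √394/34686100170 ≈ -2.1926e-6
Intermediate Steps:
O(W) = -12 + 6*W + 12*W² (O(W) = -12 + 6*((W² + W*W) + W) = -12 + 6*((W² + W²) + W) = -12 + 6*(2*W² + W) = -12 + 6*(W + 2*W²) = -12 + (6*W + 12*W²) = -12 + 6*W + 12*W²)
1/(-460914 + O(√(-5 + 399))) = 1/(-460914 + (-12 + 6*√(-5 + 399) + 12*(√(-5 + 399))²)) = 1/(-460914 + (-12 + 6*√394 + 12*(√394)²)) = 1/(-460914 + (-12 + 6*√394 + 12*394)) = 1/(-460914 + (-12 + 6*√394 + 4728)) = 1/(-460914 + (4716 + 6*√394)) = 1/(-456198 + 6*√394)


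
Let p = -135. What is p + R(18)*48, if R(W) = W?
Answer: 729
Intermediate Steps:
p + R(18)*48 = -135 + 18*48 = -135 + 864 = 729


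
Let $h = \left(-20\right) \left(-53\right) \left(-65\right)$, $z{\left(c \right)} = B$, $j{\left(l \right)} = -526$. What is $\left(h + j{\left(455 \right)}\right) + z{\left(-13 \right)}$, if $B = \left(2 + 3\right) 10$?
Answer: $-69376$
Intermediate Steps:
$B = 50$ ($B = 5 \cdot 10 = 50$)
$z{\left(c \right)} = 50$
$h = -68900$ ($h = 1060 \left(-65\right) = -68900$)
$\left(h + j{\left(455 \right)}\right) + z{\left(-13 \right)} = \left(-68900 - 526\right) + 50 = -69426 + 50 = -69376$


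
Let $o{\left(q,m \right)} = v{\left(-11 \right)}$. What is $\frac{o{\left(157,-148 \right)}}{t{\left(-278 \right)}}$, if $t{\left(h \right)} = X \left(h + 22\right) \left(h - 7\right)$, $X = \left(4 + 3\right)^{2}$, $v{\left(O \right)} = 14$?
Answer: $\frac{1}{255360} \approx 3.916 \cdot 10^{-6}$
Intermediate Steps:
$X = 49$ ($X = 7^{2} = 49$)
$o{\left(q,m \right)} = 14$
$t{\left(h \right)} = 49 \left(-7 + h\right) \left(22 + h\right)$ ($t{\left(h \right)} = 49 \left(h + 22\right) \left(h - 7\right) = 49 \left(22 + h\right) \left(-7 + h\right) = 49 \left(-7 + h\right) \left(22 + h\right)$)
$\frac{o{\left(157,-148 \right)}}{t{\left(-278 \right)}} = \frac{14}{-7546 + 49 \left(-278\right)^{2} + 735 \left(-278\right)} = \frac{14}{-7546 + 49 \cdot 77284 - 204330} = \frac{14}{-7546 + 3786916 - 204330} = \frac{14}{3575040} = 14 \cdot \frac{1}{3575040} = \frac{1}{255360}$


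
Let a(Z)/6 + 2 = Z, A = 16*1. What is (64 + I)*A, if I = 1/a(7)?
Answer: 15368/15 ≈ 1024.5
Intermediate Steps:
A = 16
a(Z) = -12 + 6*Z
I = 1/30 (I = 1/(-12 + 6*7) = 1/(-12 + 42) = 1/30 ≈ 0.033333)
(64 + I)*A = (64 + 1/30)*16 = (1921/30)*16 = 15368/15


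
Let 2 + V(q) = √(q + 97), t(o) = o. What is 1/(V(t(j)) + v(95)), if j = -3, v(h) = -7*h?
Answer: -667/444795 - √94/444795 ≈ -0.0015214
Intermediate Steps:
V(q) = -2 + √(97 + q) (V(q) = -2 + √(q + 97) = -2 + √(97 + q))
1/(V(t(j)) + v(95)) = 1/((-2 + √(97 - 3)) - 7*95) = 1/((-2 + √94) - 665) = 1/(-667 + √94)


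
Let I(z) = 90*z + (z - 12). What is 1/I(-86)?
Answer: -1/7838 ≈ -0.00012758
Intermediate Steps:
I(z) = -12 + 91*z (I(z) = 90*z + (-12 + z) = -12 + 91*z)
1/I(-86) = 1/(-12 + 91*(-86)) = 1/(-12 - 7826) = 1/(-7838) = -1/7838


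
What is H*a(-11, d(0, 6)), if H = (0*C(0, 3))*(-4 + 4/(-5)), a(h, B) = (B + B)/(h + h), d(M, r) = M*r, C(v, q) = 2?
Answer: 0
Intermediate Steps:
a(h, B) = B/h (a(h, B) = (2*B)/((2*h)) = (2*B)*(1/(2*h)) = B/h)
H = 0 (H = (0*2)*(-4 + 4/(-5)) = 0*(-4 + 4*(-⅕)) = 0*(-4 - ⅘) = 0*(-24/5) = 0)
H*a(-11, d(0, 6)) = 0*((0*6)/(-11)) = 0*(0*(-1/11)) = 0*0 = 0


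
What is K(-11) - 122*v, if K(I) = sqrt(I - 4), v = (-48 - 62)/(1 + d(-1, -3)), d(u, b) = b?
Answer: -6710 + I*sqrt(15) ≈ -6710.0 + 3.873*I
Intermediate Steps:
v = 55 (v = (-48 - 62)/(1 - 3) = -110/(-2) = -110*(-1/2) = 55)
K(I) = sqrt(-4 + I)
K(-11) - 122*v = sqrt(-4 - 11) - 122*55 = sqrt(-15) - 6710 = I*sqrt(15) - 6710 = -6710 + I*sqrt(15)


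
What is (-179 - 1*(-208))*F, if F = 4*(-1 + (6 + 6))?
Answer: 1276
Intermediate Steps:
F = 44 (F = 4*(-1 + 12) = 4*11 = 44)
(-179 - 1*(-208))*F = (-179 - 1*(-208))*44 = (-179 + 208)*44 = 29*44 = 1276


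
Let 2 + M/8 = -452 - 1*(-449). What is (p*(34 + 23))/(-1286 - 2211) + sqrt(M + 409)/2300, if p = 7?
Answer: -399/3497 + 3*sqrt(41)/2300 ≈ -0.10575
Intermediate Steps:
M = -40 (M = -16 + 8*(-452 - 1*(-449)) = -16 + 8*(-452 + 449) = -16 + 8*(-3) = -16 - 24 = -40)
(p*(34 + 23))/(-1286 - 2211) + sqrt(M + 409)/2300 = (7*(34 + 23))/(-1286 - 2211) + sqrt(-40 + 409)/2300 = (7*57)/(-3497) + sqrt(369)*(1/2300) = 399*(-1/3497) + (3*sqrt(41))*(1/2300) = -399/3497 + 3*sqrt(41)/2300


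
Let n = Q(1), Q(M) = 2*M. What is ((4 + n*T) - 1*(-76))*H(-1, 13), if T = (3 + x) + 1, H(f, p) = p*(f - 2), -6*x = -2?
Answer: -3458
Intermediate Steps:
x = ⅓ (x = -⅙*(-2) = ⅓ ≈ 0.33333)
H(f, p) = p*(-2 + f)
T = 13/3 (T = (3 + ⅓) + 1 = 10/3 + 1 = 13/3 ≈ 4.3333)
n = 2 (n = 2*1 = 2)
((4 + n*T) - 1*(-76))*H(-1, 13) = ((4 + 2*(13/3)) - 1*(-76))*(13*(-2 - 1)) = ((4 + 26/3) + 76)*(13*(-3)) = (38/3 + 76)*(-39) = (266/3)*(-39) = -3458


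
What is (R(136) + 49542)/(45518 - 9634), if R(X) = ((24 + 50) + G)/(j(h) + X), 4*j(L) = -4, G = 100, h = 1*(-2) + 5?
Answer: 557362/403695 ≈ 1.3807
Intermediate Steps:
h = 3 (h = -2 + 5 = 3)
j(L) = -1 (j(L) = (¼)*(-4) = -1)
R(X) = 174/(-1 + X) (R(X) = ((24 + 50) + 100)/(-1 + X) = (74 + 100)/(-1 + X) = 174/(-1 + X))
(R(136) + 49542)/(45518 - 9634) = (174/(-1 + 136) + 49542)/(45518 - 9634) = (174/135 + 49542)/35884 = (174*(1/135) + 49542)*(1/35884) = (58/45 + 49542)*(1/35884) = (2229448/45)*(1/35884) = 557362/403695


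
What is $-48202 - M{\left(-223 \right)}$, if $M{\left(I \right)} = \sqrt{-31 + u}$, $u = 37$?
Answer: $-48202 - \sqrt{6} \approx -48204.0$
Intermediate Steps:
$M{\left(I \right)} = \sqrt{6}$ ($M{\left(I \right)} = \sqrt{-31 + 37} = \sqrt{6}$)
$-48202 - M{\left(-223 \right)} = -48202 - \sqrt{6}$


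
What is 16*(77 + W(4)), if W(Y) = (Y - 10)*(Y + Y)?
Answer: 464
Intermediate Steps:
W(Y) = 2*Y*(-10 + Y) (W(Y) = (-10 + Y)*(2*Y) = 2*Y*(-10 + Y))
16*(77 + W(4)) = 16*(77 + 2*4*(-10 + 4)) = 16*(77 + 2*4*(-6)) = 16*(77 - 48) = 16*29 = 464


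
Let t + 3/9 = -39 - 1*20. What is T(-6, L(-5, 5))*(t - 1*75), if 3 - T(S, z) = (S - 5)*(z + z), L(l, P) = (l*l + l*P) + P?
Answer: -45539/3 ≈ -15180.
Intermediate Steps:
t = -178/3 (t = -⅓ + (-39 - 1*20) = -⅓ + (-39 - 20) = -⅓ - 59 = -178/3 ≈ -59.333)
L(l, P) = P + l² + P*l (L(l, P) = (l² + P*l) + P = P + l² + P*l)
T(S, z) = 3 - 2*z*(-5 + S) (T(S, z) = 3 - (S - 5)*(z + z) = 3 - (-5 + S)*2*z = 3 - 2*z*(-5 + S))
T(-6, L(-5, 5))*(t - 1*75) = (3 + 10*(5 + (-5)² + 5*(-5)) - 2*(-6)*(5 + (-5)² + 5*(-5)))*(-178/3 - 1*75) = (3 + 10*(5 + 25 - 25) - 2*(-6)*(5 + 25 - 25))*(-178/3 - 75) = (3 + 10*5 - 2*(-6)*5)*(-403/3) = (3 + 50 + 60)*(-403/3) = 113*(-403/3) = -45539/3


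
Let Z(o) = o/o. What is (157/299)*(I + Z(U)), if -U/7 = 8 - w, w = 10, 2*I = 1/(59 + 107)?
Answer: 52281/99268 ≈ 0.52666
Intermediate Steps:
I = 1/332 (I = 1/(2*(59 + 107)) = (1/2)/166 = (1/2)*(1/166) = 1/332 ≈ 0.0030120)
U = 14 (U = -7*(8 - 1*10) = -7*(8 - 10) = -7*(-2) = 14)
Z(o) = 1
(157/299)*(I + Z(U)) = (157/299)*(1/332 + 1) = (157*(1/299))*(333/332) = (157/299)*(333/332) = 52281/99268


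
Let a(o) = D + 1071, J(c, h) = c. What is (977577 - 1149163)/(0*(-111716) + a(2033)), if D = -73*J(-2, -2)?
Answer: -171586/1217 ≈ -140.99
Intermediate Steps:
D = 146 (D = -73*(-2) = 146)
a(o) = 1217 (a(o) = 146 + 1071 = 1217)
(977577 - 1149163)/(0*(-111716) + a(2033)) = (977577 - 1149163)/(0*(-111716) + 1217) = -171586/(0 + 1217) = -171586/1217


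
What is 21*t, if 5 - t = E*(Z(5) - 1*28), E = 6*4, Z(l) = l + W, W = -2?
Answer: 12705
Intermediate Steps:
Z(l) = -2 + l (Z(l) = l - 2 = -2 + l)
E = 24
t = 605 (t = 5 - 24*((-2 + 5) - 1*28) = 5 - 24*(3 - 28) = 5 - 24*(-25) = 5 - 1*(-600) = 5 + 600 = 605)
21*t = 21*605 = 12705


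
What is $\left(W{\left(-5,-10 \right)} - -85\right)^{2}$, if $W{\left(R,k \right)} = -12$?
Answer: $5329$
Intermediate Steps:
$\left(W{\left(-5,-10 \right)} - -85\right)^{2} = \left(-12 - -85\right)^{2} = \left(-12 + 85\right)^{2} = 73^{2} = 5329$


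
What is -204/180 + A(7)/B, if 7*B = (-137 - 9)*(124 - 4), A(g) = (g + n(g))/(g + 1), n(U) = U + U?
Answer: -31799/28032 ≈ -1.1344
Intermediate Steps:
n(U) = 2*U
A(g) = 3*g/(1 + g) (A(g) = (g + 2*g)/(g + 1) = (3*g)/(1 + g) = 3*g/(1 + g))
B = -17520/7 (B = ((-137 - 9)*(124 - 4))/7 = (-146*120)/7 = (⅐)*(-17520) = -17520/7 ≈ -2502.9)
-204/180 + A(7)/B = -204/180 + (3*7/(1 + 7))/(-17520/7) = -204*1/180 + (3*7/8)*(-7/17520) = -17/15 + (3*7*(⅛))*(-7/17520) = -17/15 + (21/8)*(-7/17520) = -17/15 - 49/46720 = -31799/28032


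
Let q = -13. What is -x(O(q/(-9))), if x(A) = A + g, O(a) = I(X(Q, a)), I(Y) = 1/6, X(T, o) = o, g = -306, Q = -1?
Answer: 1835/6 ≈ 305.83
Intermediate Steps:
I(Y) = ⅙ (I(Y) = 1*(⅙) = ⅙)
O(a) = ⅙
x(A) = -306 + A (x(A) = A - 306 = -306 + A)
-x(O(q/(-9))) = -(-306 + ⅙) = -1*(-1835/6) = 1835/6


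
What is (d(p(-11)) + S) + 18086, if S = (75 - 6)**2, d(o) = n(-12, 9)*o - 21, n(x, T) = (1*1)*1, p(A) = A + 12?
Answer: 22827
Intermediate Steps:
p(A) = 12 + A
n(x, T) = 1 (n(x, T) = 1*1 = 1)
d(o) = -21 + o (d(o) = 1*o - 21 = o - 21 = -21 + o)
S = 4761 (S = 69**2 = 4761)
(d(p(-11)) + S) + 18086 = ((-21 + (12 - 11)) + 4761) + 18086 = ((-21 + 1) + 4761) + 18086 = (-20 + 4761) + 18086 = 4741 + 18086 = 22827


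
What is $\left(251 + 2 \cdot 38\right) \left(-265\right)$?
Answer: $-86655$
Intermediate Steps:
$\left(251 + 2 \cdot 38\right) \left(-265\right) = \left(251 + 76\right) \left(-265\right) = 327 \left(-265\right) = -86655$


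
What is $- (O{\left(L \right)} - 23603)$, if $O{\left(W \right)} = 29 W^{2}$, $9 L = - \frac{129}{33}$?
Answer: $\frac{231279382}{9801} \approx 23598.0$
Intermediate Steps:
$L = - \frac{43}{99}$ ($L = \frac{\left(-129\right) \frac{1}{33}}{9} = \frac{1}{9} \left(- \frac{43}{11}\right) = - \frac{43}{99} \approx -0.43434$)
$- (O{\left(L \right)} - 23603) = - (29 \left(- \frac{43}{99}\right)^{2} - 23603) = - (29 \cdot \frac{1849}{9801} - 23603) = - (\frac{53621}{9801} - 23603) = \left(-1\right) \left(- \frac{231279382}{9801}\right) = \frac{231279382}{9801}$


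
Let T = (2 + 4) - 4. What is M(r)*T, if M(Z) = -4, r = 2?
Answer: -8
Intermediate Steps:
T = 2 (T = 6 - 4 = 2)
M(r)*T = -4*2 = -8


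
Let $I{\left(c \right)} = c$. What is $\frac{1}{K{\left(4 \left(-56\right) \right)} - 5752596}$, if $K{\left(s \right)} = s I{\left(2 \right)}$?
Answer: $- \frac{1}{5753044} \approx -1.7382 \cdot 10^{-7}$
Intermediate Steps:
$K{\left(s \right)} = 2 s$ ($K{\left(s \right)} = s 2 = 2 s$)
$\frac{1}{K{\left(4 \left(-56\right) \right)} - 5752596} = \frac{1}{2 \cdot 4 \left(-56\right) - 5752596} = \frac{1}{2 \left(-224\right) - 5752596} = \frac{1}{-448 - 5752596} = \frac{1}{-5753044} = - \frac{1}{5753044}$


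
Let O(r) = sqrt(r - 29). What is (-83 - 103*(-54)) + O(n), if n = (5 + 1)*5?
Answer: 5480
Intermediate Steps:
n = 30 (n = 6*5 = 30)
O(r) = sqrt(-29 + r)
(-83 - 103*(-54)) + O(n) = (-83 - 103*(-54)) + sqrt(-29 + 30) = (-83 + 5562) + sqrt(1) = 5479 + 1 = 5480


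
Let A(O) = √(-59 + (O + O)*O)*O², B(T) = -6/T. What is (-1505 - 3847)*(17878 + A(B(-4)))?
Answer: -95683056 - 6021*I*√218 ≈ -9.5683e+7 - 88899.0*I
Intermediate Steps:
A(O) = O²*√(-59 + 2*O²) (A(O) = √(-59 + (2*O)*O)*O² = √(-59 + 2*O²)*O² = O²*√(-59 + 2*O²))
(-1505 - 3847)*(17878 + A(B(-4))) = (-1505 - 3847)*(17878 + (-6/(-4))²*√(-59 + 2*(-6/(-4))²)) = -5352*(17878 + (-6*(-¼))²*√(-59 + 2*(-6*(-¼))²)) = -5352*(17878 + (3/2)²*√(-59 + 2*(3/2)²)) = -5352*(17878 + 9*√(-59 + 2*(9/4))/4) = -5352*(17878 + 9*√(-59 + 9/2)/4) = -5352*(17878 + 9*√(-109/2)/4) = -5352*(17878 + 9*(I*√218/2)/4) = -5352*(17878 + 9*I*√218/8) = -95683056 - 6021*I*√218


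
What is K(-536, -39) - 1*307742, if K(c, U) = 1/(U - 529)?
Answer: -174797457/568 ≈ -3.0774e+5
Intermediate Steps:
K(c, U) = 1/(-529 + U)
K(-536, -39) - 1*307742 = 1/(-529 - 39) - 1*307742 = 1/(-568) - 307742 = -1/568 - 307742 = -174797457/568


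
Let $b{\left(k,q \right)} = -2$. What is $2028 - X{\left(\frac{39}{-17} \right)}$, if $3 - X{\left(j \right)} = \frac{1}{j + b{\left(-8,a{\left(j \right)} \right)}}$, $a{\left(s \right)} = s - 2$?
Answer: $\frac{147808}{73} \approx 2024.8$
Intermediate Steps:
$a{\left(s \right)} = -2 + s$
$X{\left(j \right)} = 3 - \frac{1}{-2 + j}$ ($X{\left(j \right)} = 3 - \frac{1}{j - 2} = 3 - \frac{1}{-2 + j}$)
$2028 - X{\left(\frac{39}{-17} \right)} = 2028 - \frac{-7 + 3 \frac{39}{-17}}{-2 + \frac{39}{-17}} = 2028 - \frac{-7 + 3 \cdot 39 \left(- \frac{1}{17}\right)}{-2 + 39 \left(- \frac{1}{17}\right)} = 2028 - \frac{-7 + 3 \left(- \frac{39}{17}\right)}{-2 - \frac{39}{17}} = 2028 - \frac{-7 - \frac{117}{17}}{- \frac{73}{17}} = 2028 - \left(- \frac{17}{73}\right) \left(- \frac{236}{17}\right) = 2028 - \frac{236}{73} = \frac{147808}{73}$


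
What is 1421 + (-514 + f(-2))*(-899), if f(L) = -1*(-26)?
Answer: 440133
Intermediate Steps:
f(L) = 26
1421 + (-514 + f(-2))*(-899) = 1421 + (-514 + 26)*(-899) = 1421 - 488*(-899) = 1421 + 438712 = 440133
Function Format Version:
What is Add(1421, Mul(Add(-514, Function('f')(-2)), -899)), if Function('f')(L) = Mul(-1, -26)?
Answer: 440133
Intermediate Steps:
Function('f')(L) = 26
Add(1421, Mul(Add(-514, Function('f')(-2)), -899)) = Add(1421, Mul(Add(-514, 26), -899)) = Add(1421, Mul(-488, -899)) = Add(1421, 438712) = 440133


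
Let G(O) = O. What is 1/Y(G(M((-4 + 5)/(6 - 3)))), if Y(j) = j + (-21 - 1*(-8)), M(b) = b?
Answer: -3/38 ≈ -0.078947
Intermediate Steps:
Y(j) = -13 + j (Y(j) = j + (-21 + 8) = j - 13 = -13 + j)
1/Y(G(M((-4 + 5)/(6 - 3)))) = 1/(-13 + (-4 + 5)/(6 - 3)) = 1/(-13 + 1/3) = 1/(-38/3) = -3/38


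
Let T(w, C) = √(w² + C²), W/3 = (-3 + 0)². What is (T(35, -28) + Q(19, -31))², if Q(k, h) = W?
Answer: 2738 + 378*√41 ≈ 5158.4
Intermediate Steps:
W = 27 (W = 3*(-3 + 0)² = 3*(-3)² = 3*9 = 27)
Q(k, h) = 27
T(w, C) = √(C² + w²)
(T(35, -28) + Q(19, -31))² = (√((-28)² + 35²) + 27)² = (√(784 + 1225) + 27)² = (√2009 + 27)² = (7*√41 + 27)² = (27 + 7*√41)²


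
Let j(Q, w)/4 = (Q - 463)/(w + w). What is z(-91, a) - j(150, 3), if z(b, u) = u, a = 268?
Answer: 1430/3 ≈ 476.67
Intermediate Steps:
j(Q, w) = 2*(-463 + Q)/w (j(Q, w) = 4*((Q - 463)/(w + w)) = 4*((-463 + Q)/((2*w))) = 4*((-463 + Q)*(1/(2*w))) = 4*((-463 + Q)/(2*w)) = 2*(-463 + Q)/w)
z(-91, a) - j(150, 3) = 268 - 2*(-463 + 150)/3 = 268 - 2*(-313)/3 = 268 - 1*(-626/3) = 268 + 626/3 = 1430/3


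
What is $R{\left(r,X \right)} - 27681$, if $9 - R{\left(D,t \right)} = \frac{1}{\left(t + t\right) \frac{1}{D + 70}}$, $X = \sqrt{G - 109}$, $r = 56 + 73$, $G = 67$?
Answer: $-27672 + \frac{199 i \sqrt{42}}{84} \approx -27672.0 + 15.353 i$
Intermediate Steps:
$r = 129$
$X = i \sqrt{42}$ ($X = \sqrt{67 - 109} = \sqrt{-42} = i \sqrt{42} \approx 6.4807 i$)
$R{\left(D,t \right)} = 9 - \frac{70 + D}{2 t}$ ($R{\left(D,t \right)} = 9 - \frac{1}{\left(t + t\right) \frac{1}{D + 70}} = 9 - \frac{1}{2 t \frac{1}{70 + D}} = 9 - \frac{70 + D}{2 t}$)
$R{\left(r,X \right)} - 27681 = \frac{-70 - 129 + 18 i \sqrt{42}}{2 i \sqrt{42}} - 27681 = \frac{- \frac{i \sqrt{42}}{42} \left(-70 - 129 + 18 i \sqrt{42}\right)}{2} - 27681 = \frac{- \frac{i \sqrt{42}}{42} \left(-199 + 18 i \sqrt{42}\right)}{2} - 27681 = - \frac{i \sqrt{42} \left(-199 + 18 i \sqrt{42}\right)}{84} - 27681 = -27681 - \frac{i \sqrt{42} \left(-199 + 18 i \sqrt{42}\right)}{84}$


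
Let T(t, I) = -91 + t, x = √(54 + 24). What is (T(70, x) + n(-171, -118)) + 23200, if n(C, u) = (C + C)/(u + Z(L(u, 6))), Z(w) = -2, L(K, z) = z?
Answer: 463637/20 ≈ 23182.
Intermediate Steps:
x = √78 ≈ 8.8318
n(C, u) = 2*C/(-2 + u) (n(C, u) = (C + C)/(u - 2) = (2*C)/(-2 + u) = 2*C/(-2 + u))
(T(70, x) + n(-171, -118)) + 23200 = ((-91 + 70) + 2*(-171)/(-2 - 118)) + 23200 = (-21 + 2*(-171)/(-120)) + 23200 = (-21 + 2*(-171)*(-1/120)) + 23200 = (-21 + 57/20) + 23200 = -363/20 + 23200 = 463637/20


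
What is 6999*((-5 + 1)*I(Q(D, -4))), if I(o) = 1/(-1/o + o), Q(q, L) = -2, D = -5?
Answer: 18664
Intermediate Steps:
I(o) = 1/(o - 1/o)
6999*((-5 + 1)*I(Q(D, -4))) = 6999*((-5 + 1)*(-2/(-1 + (-2)²))) = 6999*(-(-8)/(-1 + 4)) = 6999*(-(-8)/3) = 6999*(-4*(-⅔)) = 6999*(8/3) = 18664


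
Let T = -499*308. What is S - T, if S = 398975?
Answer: 552667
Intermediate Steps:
T = -153692
S - T = 398975 - 1*(-153692) = 398975 + 153692 = 552667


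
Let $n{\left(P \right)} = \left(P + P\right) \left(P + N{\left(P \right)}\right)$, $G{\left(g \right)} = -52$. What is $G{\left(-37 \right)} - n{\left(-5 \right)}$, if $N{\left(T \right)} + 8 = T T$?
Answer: $68$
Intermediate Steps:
$N{\left(T \right)} = -8 + T^{2}$ ($N{\left(T \right)} = -8 + T T = -8 + T^{2}$)
$n{\left(P \right)} = 2 P \left(-8 + P + P^{2}\right)$ ($n{\left(P \right)} = \left(P + P\right) \left(P + \left(-8 + P^{2}\right)\right) = 2 P \left(-8 + P + P^{2}\right)$)
$G{\left(-37 \right)} - n{\left(-5 \right)} = -52 - 2 \left(-5\right) \left(-8 - 5 + \left(-5\right)^{2}\right) = -52 - 2 \left(-5\right) \left(-8 - 5 + 25\right) = -52 - 2 \left(-5\right) 12 = -52 - -120 = -52 + 120 = 68$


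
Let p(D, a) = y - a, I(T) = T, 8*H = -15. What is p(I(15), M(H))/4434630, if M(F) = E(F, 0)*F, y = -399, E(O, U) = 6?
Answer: -517/5912840 ≈ -8.7437e-5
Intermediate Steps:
H = -15/8 (H = (⅛)*(-15) = -15/8 ≈ -1.8750)
M(F) = 6*F
p(D, a) = -399 - a
p(I(15), M(H))/4434630 = (-399 - 6*(-15)/8)/4434630 = (-399 - 1*(-45/4))*(1/4434630) = (-399 + 45/4)*(1/4434630) = -1551/4*1/4434630 = -517/5912840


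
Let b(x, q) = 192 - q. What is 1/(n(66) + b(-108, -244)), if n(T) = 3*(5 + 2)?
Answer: 1/457 ≈ 0.0021882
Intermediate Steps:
n(T) = 21 (n(T) = 3*7 = 21)
1/(n(66) + b(-108, -244)) = 1/(21 + (192 - 1*(-244))) = 1/(21 + (192 + 244)) = 1/(21 + 436) = 1/457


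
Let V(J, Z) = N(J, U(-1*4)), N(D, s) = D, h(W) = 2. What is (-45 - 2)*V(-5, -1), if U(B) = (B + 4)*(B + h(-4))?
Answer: 235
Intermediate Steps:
U(B) = (2 + B)*(4 + B) (U(B) = (B + 4)*(B + 2) = (4 + B)*(2 + B) = (2 + B)*(4 + B))
V(J, Z) = J
(-45 - 2)*V(-5, -1) = (-45 - 2)*(-5) = -47*(-5) = 235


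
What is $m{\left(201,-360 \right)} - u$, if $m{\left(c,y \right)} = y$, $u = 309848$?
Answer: $-310208$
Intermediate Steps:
$m{\left(201,-360 \right)} - u = -360 - 309848 = -310208$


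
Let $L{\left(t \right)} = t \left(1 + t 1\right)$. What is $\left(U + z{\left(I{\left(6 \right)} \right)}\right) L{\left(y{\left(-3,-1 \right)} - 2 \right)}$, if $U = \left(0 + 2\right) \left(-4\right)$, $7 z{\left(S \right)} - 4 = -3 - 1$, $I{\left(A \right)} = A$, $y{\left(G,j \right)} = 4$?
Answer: $-48$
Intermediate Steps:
$z{\left(S \right)} = 0$ ($z{\left(S \right)} = \frac{4}{7} + \frac{-3 - 1}{7} = \frac{4}{7} + \frac{1}{7} \left(-4\right) = \frac{4}{7} - \frac{4}{7} = 0$)
$L{\left(t \right)} = t \left(1 + t\right)$
$U = -8$ ($U = 2 \left(-4\right) = -8$)
$\left(U + z{\left(I{\left(6 \right)} \right)}\right) L{\left(y{\left(-3,-1 \right)} - 2 \right)} = \left(-8 + 0\right) \left(4 - 2\right) \left(1 + \left(4 - 2\right)\right) = - 8 \left(4 - 2\right) \left(1 + \left(4 - 2\right)\right) = - 8 \cdot 2 \left(1 + 2\right) = - 8 \cdot 2 \cdot 3 = \left(-8\right) 6 = -48$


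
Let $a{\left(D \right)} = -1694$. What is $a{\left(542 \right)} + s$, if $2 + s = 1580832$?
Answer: $1579136$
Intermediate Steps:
$s = 1580830$ ($s = -2 + 1580832 = 1580830$)
$a{\left(542 \right)} + s = -1694 + 1580830 = 1579136$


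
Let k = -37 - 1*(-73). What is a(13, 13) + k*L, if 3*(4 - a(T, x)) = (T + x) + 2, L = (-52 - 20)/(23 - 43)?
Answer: 1864/15 ≈ 124.27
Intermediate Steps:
k = 36 (k = -37 + 73 = 36)
L = 18/5 (L = -72/(-20) = -72*(-1/20) = 18/5 ≈ 3.6000)
a(T, x) = 10/3 - T/3 - x/3 (a(T, x) = 4 - ((T + x) + 2)/3 = 4 - (2 + T + x)/3 = 4 + (-2/3 - T/3 - x/3) = 10/3 - T/3 - x/3)
a(13, 13) + k*L = (10/3 - 1/3*13 - 1/3*13) + 36*(18/5) = (10/3 - 13/3 - 13/3) + 648/5 = -16/3 + 648/5 = 1864/15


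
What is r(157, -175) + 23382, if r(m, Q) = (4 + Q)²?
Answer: 52623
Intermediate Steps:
r(157, -175) + 23382 = (4 - 175)² + 23382 = (-171)² + 23382 = 29241 + 23382 = 52623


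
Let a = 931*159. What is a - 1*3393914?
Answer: -3245885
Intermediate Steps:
a = 148029
a - 1*3393914 = 148029 - 1*3393914 = 148029 - 3393914 = -3245885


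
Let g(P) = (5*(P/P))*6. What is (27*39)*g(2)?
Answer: 31590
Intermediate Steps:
g(P) = 30 (g(P) = (5*1)*6 = 5*6 = 30)
(27*39)*g(2) = (27*39)*30 = 1053*30 = 31590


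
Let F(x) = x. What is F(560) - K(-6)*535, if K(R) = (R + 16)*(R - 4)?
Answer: 54060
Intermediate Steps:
K(R) = (-4 + R)*(16 + R) (K(R) = (16 + R)*(-4 + R) = (-4 + R)*(16 + R))
F(560) - K(-6)*535 = 560 - (-64 + (-6)² + 12*(-6))*535 = 560 - (-64 + 36 - 72)*535 = 560 - (-100)*535 = 560 - 1*(-53500) = 560 + 53500 = 54060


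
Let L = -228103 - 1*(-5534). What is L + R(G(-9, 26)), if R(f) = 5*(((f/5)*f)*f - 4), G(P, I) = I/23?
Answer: -2708222787/12167 ≈ -2.2259e+5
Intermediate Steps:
G(P, I) = I/23 (G(P, I) = I*(1/23) = I/23)
L = -222569 (L = -228103 + 5534 = -222569)
R(f) = -20 + f³ (R(f) = 5*(((f*(⅕))*f)*f - 4) = 5*(((f/5)*f)*f - 4) = 5*((f²/5)*f - 4) = 5*(f³/5 - 4) = 5*(-4 + f³/5) = -20 + f³)
L + R(G(-9, 26)) = -222569 + (-20 + ((1/23)*26)³) = -222569 + (-20 + (26/23)³) = -222569 + (-20 + 17576/12167) = -222569 - 225764/12167 = -2708222787/12167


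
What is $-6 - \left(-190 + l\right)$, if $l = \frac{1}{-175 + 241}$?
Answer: $\frac{12143}{66} \approx 183.98$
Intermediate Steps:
$l = \frac{1}{66} \approx 0.015152$
$-6 - \left(-190 + l\right) = -6 - \left(-190 + \frac{1}{66}\right) = -6 - - \frac{12539}{66} = -6 + \frac{12539}{66} = \frac{12143}{66}$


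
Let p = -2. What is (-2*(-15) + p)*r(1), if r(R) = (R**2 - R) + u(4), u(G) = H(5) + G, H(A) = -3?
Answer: 28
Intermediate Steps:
u(G) = -3 + G
r(R) = 1 + R**2 - R (r(R) = (R**2 - R) + (-3 + 4) = (R**2 - R) + 1 = 1 + R**2 - R)
(-2*(-15) + p)*r(1) = (-2*(-15) - 2)*(1 + 1**2 - 1*1) = (30 - 2)*(1 + 1 - 1) = 28*1 = 28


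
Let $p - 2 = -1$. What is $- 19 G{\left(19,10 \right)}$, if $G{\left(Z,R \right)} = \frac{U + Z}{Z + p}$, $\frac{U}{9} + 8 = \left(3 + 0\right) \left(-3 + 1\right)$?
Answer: $\frac{2033}{20} \approx 101.65$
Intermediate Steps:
$p = 1$ ($p = 2 - 1 = 1$)
$U = -126$ ($U = -72 + 9 \left(3 + 0\right) \left(-3 + 1\right) = -72 + 9 \cdot 3 \left(-2\right) = -72 + 9 \left(-6\right) = -72 - 54 = -126$)
$G{\left(Z,R \right)} = \frac{-126 + Z}{1 + Z}$ ($G{\left(Z,R \right)} = \frac{-126 + Z}{Z + 1} = \frac{-126 + Z}{1 + Z}$)
$- 19 G{\left(19,10 \right)} = - 19 \frac{-126 + 19}{1 + 19} = - 19 \cdot \frac{1}{20} \left(-107\right) = \left(-19\right) \left(- \frac{107}{20}\right) = \frac{2033}{20}$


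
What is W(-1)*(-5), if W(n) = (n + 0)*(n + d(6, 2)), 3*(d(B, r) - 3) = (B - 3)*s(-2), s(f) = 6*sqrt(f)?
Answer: 10 + 30*I*sqrt(2) ≈ 10.0 + 42.426*I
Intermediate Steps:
d(B, r) = 3 + 2*I*sqrt(2)*(-3 + B) (d(B, r) = 3 + ((B - 3)*(6*sqrt(-2)))/3 = 3 + ((-3 + B)*(6*(I*sqrt(2))))/3 = 3 + ((-3 + B)*(6*I*sqrt(2)))/3 = 3 + (6*I*sqrt(2)*(-3 + B))/3 = 3 + 2*I*sqrt(2)*(-3 + B))
W(n) = n*(3 + n + 6*I*sqrt(2)) (W(n) = (n + 0)*(n + (3 - 6*I*sqrt(2) + 2*I*6*sqrt(2))) = n*(n + (3 - 6*I*sqrt(2) + 12*I*sqrt(2))) = n*(n + (3 + 6*I*sqrt(2))) = n*(3 + n + 6*I*sqrt(2)))
W(-1)*(-5) = -(3 - 1 + 6*I*sqrt(2))*(-5) = -(2 + 6*I*sqrt(2))*(-5) = (-2 - 6*I*sqrt(2))*(-5) = 10 + 30*I*sqrt(2)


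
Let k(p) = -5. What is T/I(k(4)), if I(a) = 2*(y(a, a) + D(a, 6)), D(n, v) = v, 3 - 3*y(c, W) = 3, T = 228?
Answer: 19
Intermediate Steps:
y(c, W) = 0 (y(c, W) = 1 - ⅓*3 = 1 - 1 = 0)
I(a) = 12 (I(a) = 2*(0 + 6) = 2*6 = 12)
T/I(k(4)) = 228/12 = 228*(1/12) = 19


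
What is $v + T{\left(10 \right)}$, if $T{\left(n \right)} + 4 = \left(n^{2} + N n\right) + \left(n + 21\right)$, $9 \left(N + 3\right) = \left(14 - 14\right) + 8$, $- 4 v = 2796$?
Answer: $- \frac{5338}{9} \approx -593.11$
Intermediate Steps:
$v = -699$ ($v = \left(- \frac{1}{4}\right) 2796 = -699$)
$N = - \frac{19}{9}$ ($N = -3 + \frac{\left(14 - 14\right) + 8}{9} = -3 + \frac{0 + 8}{9} = -3 + \frac{1}{9} \cdot 8 = -3 + \frac{8}{9} = - \frac{19}{9} \approx -2.1111$)
$T{\left(n \right)} = 17 + n^{2} - \frac{10 n}{9}$ ($T{\left(n \right)} = -4 + \left(\left(n^{2} - \frac{19 n}{9}\right) + \left(n + 21\right)\right) = -4 + \left(\left(n^{2} - \frac{19 n}{9}\right) + \left(21 + n\right)\right) = -4 + \left(21 + n^{2} - \frac{10 n}{9}\right) = 17 + n^{2} - \frac{10 n}{9}$)
$v + T{\left(10 \right)} = -699 + \left(17 + 10^{2} - \frac{100}{9}\right) = -699 + \left(17 + 100 - \frac{100}{9}\right) = -699 + \frac{953}{9} = - \frac{5338}{9}$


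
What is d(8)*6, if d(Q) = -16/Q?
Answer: -12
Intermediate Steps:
d(8)*6 = -16/8*6 = -16*⅛*6 = -2*6 = -12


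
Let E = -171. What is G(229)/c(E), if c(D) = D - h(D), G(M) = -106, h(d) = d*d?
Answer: 53/14706 ≈ 0.0036040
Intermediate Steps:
h(d) = d**2
c(D) = D - D**2
G(229)/c(E) = -106*(-1/(171*(1 - 1*(-171)))) = -106*(-1/(171*(1 + 171))) = -106/((-171*172)) = -106/(-29412) = -106*(-1/29412) = 53/14706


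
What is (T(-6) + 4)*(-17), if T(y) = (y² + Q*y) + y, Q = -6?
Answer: -1190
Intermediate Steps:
T(y) = y² - 5*y (T(y) = (y² - 6*y) + y = y² - 5*y)
(T(-6) + 4)*(-17) = (-6*(-5 - 6) + 4)*(-17) = (-6*(-11) + 4)*(-17) = (66 + 4)*(-17) = 70*(-17) = -1190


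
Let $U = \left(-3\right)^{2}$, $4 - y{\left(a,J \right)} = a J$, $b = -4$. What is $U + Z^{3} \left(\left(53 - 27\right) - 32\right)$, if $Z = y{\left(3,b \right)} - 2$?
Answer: $-16455$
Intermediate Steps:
$y{\left(a,J \right)} = 4 - J a$ ($y{\left(a,J \right)} = 4 - a J = 4 - J a$)
$Z = 14$ ($Z = \left(4 - \left(-4\right) 3\right) - 2 = \left(4 + 12\right) - 2 = 16 - 2 = 14$)
$U = 9$
$U + Z^{3} \left(\left(53 - 27\right) - 32\right) = 9 + 14^{3} \left(\left(53 - 27\right) - 32\right) = 9 + 2744 \left(26 - 32\right) = 9 + 2744 \left(-6\right) = 9 - 16464 = -16455$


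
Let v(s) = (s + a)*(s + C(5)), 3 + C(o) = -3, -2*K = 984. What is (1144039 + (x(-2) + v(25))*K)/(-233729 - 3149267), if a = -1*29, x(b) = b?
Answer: -1182415/3382996 ≈ -0.34952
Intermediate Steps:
K = -492 (K = -½*984 = -492)
C(o) = -6 (C(o) = -3 - 3 = -6)
a = -29
v(s) = (-29 + s)*(-6 + s) (v(s) = (s - 29)*(s - 6) = (-29 + s)*(-6 + s))
(1144039 + (x(-2) + v(25))*K)/(-233729 - 3149267) = (1144039 + (-2 + (174 + 25² - 35*25))*(-492))/(-233729 - 3149267) = (1144039 + (-2 + (174 + 625 - 875))*(-492))/(-3382996) = (1144039 + (-2 - 76)*(-492))*(-1/3382996) = (1144039 - 78*(-492))*(-1/3382996) = (1144039 + 38376)*(-1/3382996) = 1182415*(-1/3382996) = -1182415/3382996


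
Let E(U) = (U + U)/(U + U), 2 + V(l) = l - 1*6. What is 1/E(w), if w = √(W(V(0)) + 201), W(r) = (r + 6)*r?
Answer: 1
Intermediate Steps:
V(l) = -8 + l (V(l) = -2 + (l - 1*6) = -2 + (l - 6) = -2 + (-6 + l) = -8 + l)
W(r) = r*(6 + r) (W(r) = (6 + r)*r = r*(6 + r))
w = √217 (w = √((-8 + 0)*(6 + (-8 + 0)) + 201) = √(-8*(6 - 8) + 201) = √(-8*(-2) + 201) = √(16 + 201) = √217 ≈ 14.731)
E(U) = 1 (E(U) = (2*U)/((2*U)) = (2*U)*(1/(2*U)) = 1)
1/E(w) = 1/1 = 1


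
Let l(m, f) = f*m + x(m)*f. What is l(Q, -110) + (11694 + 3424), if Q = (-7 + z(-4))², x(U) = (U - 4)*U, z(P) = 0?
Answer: -232822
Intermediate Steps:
x(U) = U*(-4 + U) (x(U) = (-4 + U)*U = U*(-4 + U))
Q = 49 (Q = (-7 + 0)² = (-7)² = 49)
l(m, f) = f*m + f*m*(-4 + m) (l(m, f) = f*m + (m*(-4 + m))*f = f*m + f*m*(-4 + m))
l(Q, -110) + (11694 + 3424) = -110*49*(-3 + 49) + (11694 + 3424) = -110*49*46 + 15118 = -247940 + 15118 = -232822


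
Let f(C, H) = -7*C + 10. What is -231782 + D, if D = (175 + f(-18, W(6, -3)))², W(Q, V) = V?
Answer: -135061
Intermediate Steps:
f(C, H) = 10 - 7*C
D = 96721 (D = (175 + (10 - 7*(-18)))² = (175 + (10 + 126))² = (175 + 136)² = 311² = 96721)
-231782 + D = -231782 + 96721 = -135061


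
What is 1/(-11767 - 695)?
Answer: -1/12462 ≈ -8.0244e-5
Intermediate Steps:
1/(-11767 - 695) = 1/(-12462) = -1/12462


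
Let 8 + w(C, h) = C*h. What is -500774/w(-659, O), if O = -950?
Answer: -250387/313021 ≈ -0.79990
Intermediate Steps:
w(C, h) = -8 + C*h
-500774/w(-659, O) = -500774/(-8 - 659*(-950)) = -500774/(-8 + 626050) = -500774/626042 = -500774*1/626042 = -250387/313021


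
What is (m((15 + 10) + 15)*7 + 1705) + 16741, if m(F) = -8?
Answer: 18390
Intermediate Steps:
(m((15 + 10) + 15)*7 + 1705) + 16741 = (-8*7 + 1705) + 16741 = (-56 + 1705) + 16741 = 1649 + 16741 = 18390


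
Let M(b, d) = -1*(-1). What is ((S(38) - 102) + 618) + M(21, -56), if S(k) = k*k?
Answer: 1961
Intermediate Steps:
M(b, d) = 1
S(k) = k²
((S(38) - 102) + 618) + M(21, -56) = ((38² - 102) + 618) + 1 = ((1444 - 102) + 618) + 1 = (1342 + 618) + 1 = 1960 + 1 = 1961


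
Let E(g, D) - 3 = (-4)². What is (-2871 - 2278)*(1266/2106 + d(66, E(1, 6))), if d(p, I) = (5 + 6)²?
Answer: -219769618/351 ≈ -6.2612e+5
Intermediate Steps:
E(g, D) = 19 (E(g, D) = 3 + (-4)² = 3 + 16 = 19)
d(p, I) = 121 (d(p, I) = 11² = 121)
(-2871 - 2278)*(1266/2106 + d(66, E(1, 6))) = (-2871 - 2278)*(1266/2106 + 121) = -5149*(1266*(1/2106) + 121) = -5149*(211/351 + 121) = -5149*42682/351 = -219769618/351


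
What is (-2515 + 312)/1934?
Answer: -2203/1934 ≈ -1.1391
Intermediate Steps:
(-2515 + 312)/1934 = -2203*1/1934 = -2203/1934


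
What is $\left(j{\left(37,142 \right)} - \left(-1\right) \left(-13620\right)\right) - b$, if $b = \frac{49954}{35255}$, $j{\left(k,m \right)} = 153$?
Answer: $- \frac{474829039}{35255} \approx -13468.0$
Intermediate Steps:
$b = \frac{49954}{35255}$ ($b = 49954 \cdot \frac{1}{35255} = \frac{49954}{35255} \approx 1.4169$)
$\left(j{\left(37,142 \right)} - \left(-1\right) \left(-13620\right)\right) - b = \left(153 - \left(-1\right) \left(-13620\right)\right) - \frac{49954}{35255} = \left(153 - 13620\right) - \frac{49954}{35255} = -13467 - \frac{49954}{35255} = - \frac{474829039}{35255}$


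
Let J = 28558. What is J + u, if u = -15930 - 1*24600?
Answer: -11972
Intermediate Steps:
u = -40530 (u = -15930 - 24600 = -40530)
J + u = 28558 - 40530 = -11972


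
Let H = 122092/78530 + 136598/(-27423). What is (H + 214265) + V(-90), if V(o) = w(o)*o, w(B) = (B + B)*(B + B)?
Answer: -264466811969167/97887645 ≈ -2.7017e+6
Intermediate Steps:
w(B) = 4*B² (w(B) = (2*B)*(2*B) = 4*B²)
V(o) = 4*o³ (V(o) = (4*o²)*o = 4*o³)
H = -335405092/97887645 (H = 122092*(1/78530) + 136598*(-1/27423) = 61046/39265 - 12418/2493 = -335405092/97887645 ≈ -3.4264)
(H + 214265) + V(-90) = (-335405092/97887645 + 214265) + 4*(-90)³ = 20973560850833/97887645 + 4*(-729000) = 20973560850833/97887645 - 2916000 = -264466811969167/97887645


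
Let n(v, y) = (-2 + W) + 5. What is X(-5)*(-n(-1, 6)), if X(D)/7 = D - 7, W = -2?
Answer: 84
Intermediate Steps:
n(v, y) = 1 (n(v, y) = (-2 - 2) + 5 = -4 + 5 = 1)
X(D) = -49 + 7*D (X(D) = 7*(D - 7) = 7*(-7 + D) = -49 + 7*D)
X(-5)*(-n(-1, 6)) = (-49 + 7*(-5))*(-1*1) = (-49 - 35)*(-1) = -84*(-1) = 84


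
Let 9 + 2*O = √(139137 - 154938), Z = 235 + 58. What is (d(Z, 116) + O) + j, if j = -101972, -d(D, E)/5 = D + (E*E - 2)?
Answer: -341423/2 + I*√15801/2 ≈ -1.7071e+5 + 62.851*I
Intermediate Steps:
Z = 293
d(D, E) = 10 - 5*D - 5*E² (d(D, E) = -5*(D + (E*E - 2)) = -5*(D + (E² - 2)) = -5*(D + (-2 + E²)) = -5*(-2 + D + E²) = 10 - 5*D - 5*E²)
O = -9/2 + I*√15801/2 (O = -9/2 + √(139137 - 154938)/2 = -9/2 + √(-15801)/2 = -9/2 + (I*√15801)/2 = -9/2 + I*√15801/2 ≈ -4.5 + 62.851*I)
(d(Z, 116) + O) + j = ((10 - 5*293 - 5*116²) + (-9/2 + I*√15801/2)) - 101972 = ((10 - 1465 - 5*13456) + (-9/2 + I*√15801/2)) - 101972 = ((10 - 1465 - 67280) + (-9/2 + I*√15801/2)) - 101972 = (-68735 + (-9/2 + I*√15801/2)) - 101972 = (-137479/2 + I*√15801/2) - 101972 = -341423/2 + I*√15801/2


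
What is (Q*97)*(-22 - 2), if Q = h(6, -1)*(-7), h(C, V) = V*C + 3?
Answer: -48888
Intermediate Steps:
h(C, V) = 3 + C*V (h(C, V) = C*V + 3 = 3 + C*V)
Q = 21 (Q = (3 + 6*(-1))*(-7) = (3 - 6)*(-7) = -3*(-7) = 21)
(Q*97)*(-22 - 2) = (21*97)*(-22 - 2) = 2037*(-24) = -48888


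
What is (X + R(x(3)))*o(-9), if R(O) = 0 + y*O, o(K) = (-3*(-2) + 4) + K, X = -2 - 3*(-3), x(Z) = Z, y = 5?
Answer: 22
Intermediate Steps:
X = 7 (X = -2 + 9 = 7)
o(K) = 10 + K (o(K) = (6 + 4) + K = 10 + K)
R(O) = 5*O (R(O) = 0 + 5*O = 5*O)
(X + R(x(3)))*o(-9) = (7 + 5*3)*(10 - 9) = (7 + 15)*1 = 22*1 = 22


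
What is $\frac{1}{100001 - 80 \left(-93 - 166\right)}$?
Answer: $\frac{1}{120721} \approx 8.2836 \cdot 10^{-6}$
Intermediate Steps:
$\frac{1}{100001 - 80 \left(-93 - 166\right)} = \frac{1}{100001 - -20720} = \frac{1}{100001 + 20720} = \frac{1}{120721}$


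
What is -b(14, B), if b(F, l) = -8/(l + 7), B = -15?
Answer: -1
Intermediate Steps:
b(F, l) = -8/(7 + l)
-b(14, B) = -(-8)/(7 - 15) = -(-8)/(-8) = -(-8)*(-1)/8 = -1*1 = -1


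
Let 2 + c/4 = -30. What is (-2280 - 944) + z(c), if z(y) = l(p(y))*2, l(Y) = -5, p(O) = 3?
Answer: -3234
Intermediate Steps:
c = -128 (c = -8 + 4*(-30) = -8 - 120 = -128)
z(y) = -10 (z(y) = -5*2 = -10)
(-2280 - 944) + z(c) = (-2280 - 944) - 10 = -3224 - 10 = -3234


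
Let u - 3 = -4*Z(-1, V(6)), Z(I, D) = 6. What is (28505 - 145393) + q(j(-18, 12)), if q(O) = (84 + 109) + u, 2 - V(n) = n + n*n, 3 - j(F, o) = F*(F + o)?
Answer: -116716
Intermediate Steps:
j(F, o) = 3 - F*(F + o)
V(n) = 2 - n - n² (V(n) = 2 - (n + n*n) = 2 - (n + n²) = 2 + (-n - n²) = 2 - n - n²)
u = -21 (u = 3 - 4*6 = 3 - 24 = -21)
q(O) = 172 (q(O) = (84 + 109) - 21 = 193 - 21 = 172)
(28505 - 145393) + q(j(-18, 12)) = (28505 - 145393) + 172 = -116888 + 172 = -116716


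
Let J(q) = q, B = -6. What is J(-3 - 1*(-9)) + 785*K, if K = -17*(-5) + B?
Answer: 62021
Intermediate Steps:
K = 79 (K = -17*(-5) - 6 = 85 - 6 = 79)
J(-3 - 1*(-9)) + 785*K = (-3 - 1*(-9)) + 785*79 = (-3 + 9) + 62015 = 6 + 62015 = 62021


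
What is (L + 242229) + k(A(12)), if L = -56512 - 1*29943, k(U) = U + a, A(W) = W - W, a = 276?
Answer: 156050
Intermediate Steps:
A(W) = 0
k(U) = 276 + U (k(U) = U + 276 = 276 + U)
L = -86455 (L = -56512 - 29943 = -86455)
(L + 242229) + k(A(12)) = (-86455 + 242229) + (276 + 0) = 155774 + 276 = 156050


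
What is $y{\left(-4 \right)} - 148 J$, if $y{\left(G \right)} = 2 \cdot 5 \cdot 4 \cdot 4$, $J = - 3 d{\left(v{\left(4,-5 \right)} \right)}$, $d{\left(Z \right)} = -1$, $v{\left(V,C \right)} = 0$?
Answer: $-284$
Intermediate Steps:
$J = 3$ ($J = \left(-3\right) \left(-1\right) = 3$)
$y{\left(G \right)} = 160$ ($y{\left(G \right)} = 10 \cdot 4 \cdot 4 = 40 \cdot 4 = 160$)
$y{\left(-4 \right)} - 148 J = 160 - 444 = -284$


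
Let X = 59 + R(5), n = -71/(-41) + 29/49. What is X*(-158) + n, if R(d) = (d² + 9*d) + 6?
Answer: -42847302/2009 ≈ -21328.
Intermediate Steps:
R(d) = 6 + d² + 9*d
n = 4668/2009 (n = -71*(-1/41) + 29*(1/49) = 71/41 + 29/49 = 4668/2009 ≈ 2.3235)
X = 135 (X = 59 + (6 + 5² + 9*5) = 59 + (6 + 25 + 45) = 59 + 76 = 135)
X*(-158) + n = 135*(-158) + 4668/2009 = -21330 + 4668/2009 = -42847302/2009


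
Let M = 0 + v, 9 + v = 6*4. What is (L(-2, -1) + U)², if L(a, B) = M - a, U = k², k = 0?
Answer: 289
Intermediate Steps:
v = 15 (v = -9 + 6*4 = -9 + 24 = 15)
U = 0 (U = 0² = 0)
M = 15 (M = 0 + 15 = 15)
L(a, B) = 15 - a
(L(-2, -1) + U)² = ((15 - 1*(-2)) + 0)² = ((15 + 2) + 0)² = (17 + 0)² = 17² = 289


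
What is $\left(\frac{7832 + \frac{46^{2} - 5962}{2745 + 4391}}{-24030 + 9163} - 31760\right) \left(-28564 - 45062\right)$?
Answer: $\frac{62020761578966169}{26522728} \approx 2.3384 \cdot 10^{9}$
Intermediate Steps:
$\left(\frac{7832 + \frac{46^{2} - 5962}{2745 + 4391}}{-24030 + 9163} - 31760\right) \left(-28564 - 45062\right) = \left(\frac{7832 + \frac{2116 - 5962}{7136}}{-14867} - 31760\right) \left(-73626\right) = \left(\left(7832 - \frac{1923}{3568}\right) \left(- \frac{1}{14867}\right) - 31760\right) \left(-73626\right) = \left(\frac{27942653}{3568} \left(- \frac{1}{14867}\right) - 31760\right) \left(-73626\right) = \left(- \frac{27942653}{53045456} - 31760\right) \left(-73626\right) = \left(- \frac{1684751625213}{53045456}\right) \left(-73626\right) = \frac{62020761578966169}{26522728}$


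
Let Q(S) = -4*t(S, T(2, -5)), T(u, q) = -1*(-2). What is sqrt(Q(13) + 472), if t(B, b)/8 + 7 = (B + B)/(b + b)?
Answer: 2*sqrt(122) ≈ 22.091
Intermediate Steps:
T(u, q) = 2
t(B, b) = -56 + 8*B/b (t(B, b) = -56 + 8*((B + B)/(b + b)) = -56 + 8*((2*B)/((2*b))) = -56 + 8*((2*B)*(1/(2*b))) = -56 + 8*(B/b) = -56 + 8*B/b)
Q(S) = 224 - 16*S (Q(S) = -4*(-56 + 8*S/2) = -4*(-56 + 8*S*(1/2)) = -4*(-56 + 4*S) = 224 - 16*S)
sqrt(Q(13) + 472) = sqrt((224 - 16*13) + 472) = sqrt((224 - 208) + 472) = sqrt(16 + 472) = sqrt(488) = 2*sqrt(122)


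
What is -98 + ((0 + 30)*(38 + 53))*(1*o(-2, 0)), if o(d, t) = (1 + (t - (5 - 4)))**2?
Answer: -98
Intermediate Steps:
o(d, t) = t**2 (o(d, t) = (1 + (t - 1*1))**2 = (1 + (t - 1))**2 = (1 + (-1 + t))**2 = t**2)
-98 + ((0 + 30)*(38 + 53))*(1*o(-2, 0)) = -98 + ((0 + 30)*(38 + 53))*(1*0**2) = -98 + (30*91)*(1*0) = -98 + 2730*0 = -98 + 0 = -98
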